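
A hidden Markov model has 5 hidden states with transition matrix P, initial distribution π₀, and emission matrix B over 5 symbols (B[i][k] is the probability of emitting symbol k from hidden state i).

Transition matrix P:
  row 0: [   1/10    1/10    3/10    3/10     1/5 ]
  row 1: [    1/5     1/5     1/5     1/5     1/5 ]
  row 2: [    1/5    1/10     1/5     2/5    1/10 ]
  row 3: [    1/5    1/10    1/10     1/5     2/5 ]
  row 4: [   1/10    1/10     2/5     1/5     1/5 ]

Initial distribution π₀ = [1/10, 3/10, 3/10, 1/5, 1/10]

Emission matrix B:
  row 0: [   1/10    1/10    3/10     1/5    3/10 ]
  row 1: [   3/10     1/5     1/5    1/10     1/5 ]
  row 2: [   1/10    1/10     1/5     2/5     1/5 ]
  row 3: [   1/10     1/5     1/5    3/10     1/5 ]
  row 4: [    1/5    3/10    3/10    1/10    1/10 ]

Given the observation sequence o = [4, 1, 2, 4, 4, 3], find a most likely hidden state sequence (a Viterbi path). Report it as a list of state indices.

t=0: δ = [3.000e-02, 6.000e-02, 6.000e-02, 4.000e-02, 1.000e-02]  (obs o_0=4)
t=1: δ = [1.200e-03, 2.400e-03, 1.200e-03, 4.800e-03, 4.800e-03]  ψ = [1, 1, 1, 2, 3]  (obs o_1=1)
t=2: δ = [2.880e-04, 9.600e-05, 3.840e-04, 1.920e-04, 5.760e-04]  ψ = [3, 1, 4, 3, 3]  (obs o_2=2)
t=3: δ = [2.304e-05, 1.152e-05, 4.608e-05, 3.072e-05, 1.152e-05]  ψ = [2, 4, 4, 2, 4]  (obs o_3=4)
t=4: δ = [2.765e-06, 9.216e-07, 1.843e-06, 3.686e-06, 1.229e-06]  ψ = [2, 2, 2, 2, 3]  (obs o_4=4)
t=5: δ = [1.475e-07, 3.686e-08, 3.318e-07, 2.488e-07, 1.475e-07]  ψ = [3, 3, 0, 0, 3]  (obs o_5=3)
backtrack: best end state = 2; path = [2, 3, 4, 2, 0, 2]

path = [2, 3, 4, 2, 0, 2]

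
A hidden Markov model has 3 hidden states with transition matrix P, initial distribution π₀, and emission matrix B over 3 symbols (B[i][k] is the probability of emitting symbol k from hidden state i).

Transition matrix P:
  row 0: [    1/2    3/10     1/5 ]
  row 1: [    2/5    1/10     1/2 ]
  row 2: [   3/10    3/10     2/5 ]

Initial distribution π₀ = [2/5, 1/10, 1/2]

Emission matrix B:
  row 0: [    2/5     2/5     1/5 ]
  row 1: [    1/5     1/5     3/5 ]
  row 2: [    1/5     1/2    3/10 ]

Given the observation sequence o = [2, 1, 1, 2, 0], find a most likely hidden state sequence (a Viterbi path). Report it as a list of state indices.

path = [2, 2, 2, 1, 0]

t=0: δ = [8.000e-02, 6.000e-02, 1.500e-01]  (obs o_0=2)
t=1: δ = [1.800e-02, 9.000e-03, 3.000e-02]  ψ = [2, 2, 2]  (obs o_1=1)
t=2: δ = [3.600e-03, 1.800e-03, 6.000e-03]  ψ = [0, 2, 2]  (obs o_2=1)
t=3: δ = [3.600e-04, 1.080e-03, 7.200e-04]  ψ = [0, 2, 2]  (obs o_3=2)
t=4: δ = [1.728e-04, 4.320e-05, 1.080e-04]  ψ = [1, 2, 1]  (obs o_4=0)
backtrack: best end state = 0; path = [2, 2, 2, 1, 0]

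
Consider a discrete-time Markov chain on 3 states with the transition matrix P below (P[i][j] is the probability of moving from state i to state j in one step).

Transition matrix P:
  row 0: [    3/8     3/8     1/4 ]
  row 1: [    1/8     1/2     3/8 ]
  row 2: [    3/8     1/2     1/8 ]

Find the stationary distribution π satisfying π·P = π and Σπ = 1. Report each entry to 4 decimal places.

Balance equations π_j = Σ_i π_i·P[i][j]:
  π_0 = 3/8·π_0 + 1/8·π_1 + 3/8·π_2
  π_1 = 3/8·π_0 + 1/2·π_1 + 1/2·π_2
  normalize: π_0 + π_1 + π_2 = 1
Solving the linear system gives exactly π = [8/31, 29/62, 17/62].

π = [0.2581, 0.4677, 0.2742]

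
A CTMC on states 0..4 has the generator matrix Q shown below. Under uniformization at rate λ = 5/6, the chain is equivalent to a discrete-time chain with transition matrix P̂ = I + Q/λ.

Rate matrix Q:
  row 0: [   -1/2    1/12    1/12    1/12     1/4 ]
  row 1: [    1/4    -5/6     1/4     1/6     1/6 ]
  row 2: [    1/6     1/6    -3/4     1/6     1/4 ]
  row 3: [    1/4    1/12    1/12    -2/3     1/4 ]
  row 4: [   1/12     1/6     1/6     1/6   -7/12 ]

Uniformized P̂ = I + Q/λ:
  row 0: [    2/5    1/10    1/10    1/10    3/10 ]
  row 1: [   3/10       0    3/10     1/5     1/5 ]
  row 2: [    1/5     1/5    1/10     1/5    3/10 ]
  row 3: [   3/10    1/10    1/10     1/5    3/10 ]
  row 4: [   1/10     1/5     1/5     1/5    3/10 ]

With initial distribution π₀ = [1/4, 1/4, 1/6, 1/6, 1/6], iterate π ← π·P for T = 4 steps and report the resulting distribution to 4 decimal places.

t=0: π = [0.2500, 0.2500, 0.1667, 0.1667, 0.1667]
t=1: π = [0.2750, 0.1083, 0.1667, 0.1750, 0.2750]
t=2: π = [0.2558, 0.1333, 0.1492, 0.1725, 0.2892]
t=3: π = [0.2528, 0.1305, 0.1556, 0.1744, 0.2867]
t=4: π = [0.2524, 0.1312, 0.1548, 0.1747, 0.2870]

π = [0.2524, 0.1312, 0.1548, 0.1747, 0.2870]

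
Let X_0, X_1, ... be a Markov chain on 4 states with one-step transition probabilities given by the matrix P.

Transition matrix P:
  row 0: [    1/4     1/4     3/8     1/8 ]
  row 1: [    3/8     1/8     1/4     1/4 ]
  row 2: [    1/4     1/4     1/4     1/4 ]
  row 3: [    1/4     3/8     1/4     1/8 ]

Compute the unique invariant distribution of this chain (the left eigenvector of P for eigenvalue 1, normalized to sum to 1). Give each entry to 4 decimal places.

Balance equations π_j = Σ_i π_i·P[i][j]:
  π_0 = 1/4·π_0 + 3/8·π_1 + 1/4·π_2 + 1/4·π_3
  π_1 = 1/4·π_0 + 1/8·π_1 + 1/4·π_2 + 3/8·π_3
  π_2 = 3/8·π_0 + 1/4·π_1 + 1/4·π_2 + 1/4·π_3
  normalize: π_0 + π_1 + π_2 + π_3 = 1
Solving the linear system gives exactly π = [182/649, 158/649, 185/649, 124/649].

π = [0.2804, 0.2435, 0.2851, 0.1911]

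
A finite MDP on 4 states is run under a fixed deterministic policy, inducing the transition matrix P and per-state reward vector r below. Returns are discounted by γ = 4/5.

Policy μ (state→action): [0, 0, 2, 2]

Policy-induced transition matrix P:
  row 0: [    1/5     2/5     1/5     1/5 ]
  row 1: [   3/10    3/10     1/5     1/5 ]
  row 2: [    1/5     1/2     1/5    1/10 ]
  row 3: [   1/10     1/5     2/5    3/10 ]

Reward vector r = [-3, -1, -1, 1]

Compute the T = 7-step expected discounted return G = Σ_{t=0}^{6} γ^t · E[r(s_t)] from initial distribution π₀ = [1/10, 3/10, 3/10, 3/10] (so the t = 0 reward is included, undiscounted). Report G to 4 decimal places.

t=0: π = [0.1000, 0.3000, 0.3000, 0.3000], E[r] = -0.6000, γ^t·E[r] = -0.600000, running G = -0.600000
t=1: π = [0.2000, 0.3400, 0.2600, 0.2000], E[r] = -1.0000, γ^t·E[r] = -0.800000, running G = -1.400000
t=2: π = [0.2140, 0.3520, 0.2400, 0.1940], E[r] = -1.0400, γ^t·E[r] = -0.665600, running G = -2.065600
t=3: π = [0.2158, 0.3500, 0.2388, 0.1954], E[r] = -1.0408, γ^t·E[r] = -0.532890, running G = -2.598490
t=4: π = [0.2155, 0.3498, 0.2391, 0.1957], E[r] = -1.0396, γ^t·E[r] = -0.425820, running G = -3.024310
t=5: π = [0.2154, 0.3498, 0.2391, 0.1957], E[r] = -1.0395, γ^t·E[r] = -0.340627, running G = -3.364937
t=6: π = [0.2154, 0.3498, 0.2391, 0.1957], E[r] = -1.0395, γ^t·E[r] = -0.272505, running G = -3.637442

G = -3.6374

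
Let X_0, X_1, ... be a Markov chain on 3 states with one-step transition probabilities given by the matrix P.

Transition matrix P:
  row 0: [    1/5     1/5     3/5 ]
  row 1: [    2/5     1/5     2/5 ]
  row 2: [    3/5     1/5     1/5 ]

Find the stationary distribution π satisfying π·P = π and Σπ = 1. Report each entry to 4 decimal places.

π = [0.4000, 0.2000, 0.4000]

Balance equations π_j = Σ_i π_i·P[i][j]:
  π_0 = 1/5·π_0 + 2/5·π_1 + 3/5·π_2
  π_1 = 1/5·π_0 + 1/5·π_1 + 1/5·π_2
  normalize: π_0 + π_1 + π_2 = 1
Solving the linear system gives exactly π = [2/5, 1/5, 2/5].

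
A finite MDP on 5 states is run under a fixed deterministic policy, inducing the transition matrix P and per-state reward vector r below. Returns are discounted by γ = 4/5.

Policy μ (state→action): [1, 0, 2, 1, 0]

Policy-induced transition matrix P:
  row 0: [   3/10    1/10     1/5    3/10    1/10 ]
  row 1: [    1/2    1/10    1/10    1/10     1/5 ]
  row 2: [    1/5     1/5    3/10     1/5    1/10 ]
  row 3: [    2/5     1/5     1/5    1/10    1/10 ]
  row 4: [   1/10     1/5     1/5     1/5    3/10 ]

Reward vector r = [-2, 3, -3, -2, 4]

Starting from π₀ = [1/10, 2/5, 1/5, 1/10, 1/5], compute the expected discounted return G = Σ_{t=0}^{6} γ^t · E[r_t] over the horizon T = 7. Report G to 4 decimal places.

G = -0.4733

t=0: π = [0.1000, 0.4000, 0.2000, 0.1000, 0.2000], E[r] = 1.0000, γ^t·E[r] = 1.000000, running G = 1.000000
t=1: π = [0.3300, 0.1500, 0.1800, 0.1600, 0.1800], E[r] = -0.3500, γ^t·E[r] = -0.280000, running G = 0.720000
t=2: π = [0.2920, 0.1520, 0.2030, 0.2020, 0.1510], E[r] = -0.5370, γ^t·E[r] = -0.343680, running G = 0.376320
t=3: π = [0.3001, 0.1556, 0.2051, 0.1938, 0.1454], E[r] = -0.5547, γ^t·E[r] = -0.284006, running G = 0.092314
t=4: π = [0.3009, 0.1544, 0.2050, 0.1951, 0.1446], E[r] = -0.5650, γ^t·E[r] = -0.231408, running G = -0.139094
t=5: π = [0.3010, 0.1545, 0.2051, 0.1951, 0.1444], E[r] = -0.5665, γ^t·E[r] = -0.185629, running G = -0.324723
t=6: π = [0.3010, 0.1545, 0.2051, 0.1951, 0.1443], E[r] = -0.5669, γ^t·E[r] = -0.148597, running G = -0.473320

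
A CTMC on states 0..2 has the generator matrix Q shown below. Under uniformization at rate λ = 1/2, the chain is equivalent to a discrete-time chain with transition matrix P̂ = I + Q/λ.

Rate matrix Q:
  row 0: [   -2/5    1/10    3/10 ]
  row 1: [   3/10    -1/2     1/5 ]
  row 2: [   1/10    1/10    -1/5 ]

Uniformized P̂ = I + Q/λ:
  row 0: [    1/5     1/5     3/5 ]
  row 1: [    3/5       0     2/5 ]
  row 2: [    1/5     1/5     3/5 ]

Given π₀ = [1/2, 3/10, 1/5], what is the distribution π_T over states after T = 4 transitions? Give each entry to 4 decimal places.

t=0: π = [0.5000, 0.3000, 0.2000]
t=1: π = [0.3200, 0.1400, 0.5400]
t=2: π = [0.2560, 0.1720, 0.5720]
t=3: π = [0.2688, 0.1656, 0.5656]
t=4: π = [0.2662, 0.1669, 0.5669]

π = [0.2662, 0.1669, 0.5669]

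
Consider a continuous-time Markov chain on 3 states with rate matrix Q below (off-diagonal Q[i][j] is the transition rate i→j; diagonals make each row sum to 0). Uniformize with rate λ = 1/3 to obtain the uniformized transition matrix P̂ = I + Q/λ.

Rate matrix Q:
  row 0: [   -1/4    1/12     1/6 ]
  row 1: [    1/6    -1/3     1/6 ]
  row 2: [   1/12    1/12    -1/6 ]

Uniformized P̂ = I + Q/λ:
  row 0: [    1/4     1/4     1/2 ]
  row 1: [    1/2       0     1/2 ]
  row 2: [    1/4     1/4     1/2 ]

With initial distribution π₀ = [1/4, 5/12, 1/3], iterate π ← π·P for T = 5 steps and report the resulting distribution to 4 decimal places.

π = [0.3002, 0.1998, 0.5000]

t=0: π = [0.2500, 0.4167, 0.3333]
t=1: π = [0.3542, 0.1458, 0.5000]
t=2: π = [0.2865, 0.2135, 0.5000]
t=3: π = [0.3034, 0.1966, 0.5000]
t=4: π = [0.2992, 0.2008, 0.5000]
t=5: π = [0.3002, 0.1998, 0.5000]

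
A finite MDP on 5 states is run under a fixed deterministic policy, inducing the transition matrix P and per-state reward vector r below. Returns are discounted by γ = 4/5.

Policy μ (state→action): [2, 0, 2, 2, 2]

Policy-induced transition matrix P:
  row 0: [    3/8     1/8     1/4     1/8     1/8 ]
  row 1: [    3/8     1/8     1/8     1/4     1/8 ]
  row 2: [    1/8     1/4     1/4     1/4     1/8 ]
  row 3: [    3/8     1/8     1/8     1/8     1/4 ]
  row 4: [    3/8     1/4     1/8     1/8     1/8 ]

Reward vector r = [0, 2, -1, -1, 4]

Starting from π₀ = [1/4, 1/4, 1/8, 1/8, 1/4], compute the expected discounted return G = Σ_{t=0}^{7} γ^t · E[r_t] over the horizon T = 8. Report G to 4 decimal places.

t=0: π = [0.2500, 0.2500, 0.1250, 0.1250, 0.2500], E[r] = 1.2500, γ^t·E[r] = 1.250000, running G = 1.250000
t=1: π = [0.3438, 0.1719, 0.1719, 0.1719, 0.1406], E[r] = 0.5625, γ^t·E[r] = 0.450000, running G = 1.700000
t=2: π = [0.3320, 0.1641, 0.1895, 0.1680, 0.1465], E[r] = 0.5566, γ^t·E[r] = 0.356250, running G = 2.056250
t=3: π = [0.3276, 0.1670, 0.1902, 0.1692, 0.1460], E[r] = 0.5586, γ^t·E[r] = 0.286000, running G = 2.342250
t=4: π = [0.3275, 0.1670, 0.1897, 0.1696, 0.1461], E[r] = 0.5593, γ^t·E[r] = 0.229075, running G = 2.571325
t=5: π = [0.3276, 0.1670, 0.1896, 0.1696, 0.1462], E[r] = 0.5596, γ^t·E[r] = 0.183354, running G = 2.754679
t=6: π = [0.3276, 0.1670, 0.1897, 0.1696, 0.1462], E[r] = 0.5595, γ^t·E[r] = 0.146677, running G = 2.901356
t=7: π = [0.3276, 0.1670, 0.1897, 0.1696, 0.1462], E[r] = 0.5595, γ^t·E[r] = 0.117339, running G = 3.018695

G = 3.0187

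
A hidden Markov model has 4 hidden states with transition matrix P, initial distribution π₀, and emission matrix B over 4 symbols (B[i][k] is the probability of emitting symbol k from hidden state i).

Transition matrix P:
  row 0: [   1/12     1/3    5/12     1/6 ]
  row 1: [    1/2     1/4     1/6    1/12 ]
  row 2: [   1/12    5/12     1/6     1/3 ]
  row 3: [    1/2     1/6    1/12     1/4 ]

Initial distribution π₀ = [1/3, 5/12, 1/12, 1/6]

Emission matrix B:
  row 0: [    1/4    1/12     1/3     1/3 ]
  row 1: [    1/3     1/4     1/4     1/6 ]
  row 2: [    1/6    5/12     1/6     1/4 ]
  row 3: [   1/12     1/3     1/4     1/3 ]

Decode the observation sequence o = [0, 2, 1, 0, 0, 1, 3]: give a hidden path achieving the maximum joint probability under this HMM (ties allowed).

t=0: δ = [8.333e-02, 1.389e-01, 1.389e-02, 1.389e-02]  (obs o_0=0)
t=1: δ = [2.315e-02, 8.681e-03, 5.787e-03, 3.472e-03]  ψ = [1, 1, 0, 0]  (obs o_1=2)
t=2: δ = [3.617e-04, 1.929e-03, 4.019e-03, 1.286e-03]  ψ = [1, 0, 0, 0]  (obs o_2=1)
t=3: δ = [2.411e-04, 5.582e-04, 1.116e-04, 1.116e-04]  ψ = [1, 2, 2, 2]  (obs o_3=0)
t=4: δ = [6.977e-05, 4.651e-05, 1.674e-05, 3.876e-06]  ψ = [1, 1, 0, 1]  (obs o_4=0)
t=5: δ = [1.938e-06, 5.814e-06, 1.211e-05, 3.876e-06]  ψ = [1, 0, 0, 0]  (obs o_5=1)
t=6: δ = [9.690e-07, 8.412e-07, 5.047e-07, 1.346e-06]  ψ = [1, 2, 2, 2]  (obs o_6=3)
backtrack: best end state = 3; path = [1, 0, 2, 1, 0, 2, 3]

path = [1, 0, 2, 1, 0, 2, 3]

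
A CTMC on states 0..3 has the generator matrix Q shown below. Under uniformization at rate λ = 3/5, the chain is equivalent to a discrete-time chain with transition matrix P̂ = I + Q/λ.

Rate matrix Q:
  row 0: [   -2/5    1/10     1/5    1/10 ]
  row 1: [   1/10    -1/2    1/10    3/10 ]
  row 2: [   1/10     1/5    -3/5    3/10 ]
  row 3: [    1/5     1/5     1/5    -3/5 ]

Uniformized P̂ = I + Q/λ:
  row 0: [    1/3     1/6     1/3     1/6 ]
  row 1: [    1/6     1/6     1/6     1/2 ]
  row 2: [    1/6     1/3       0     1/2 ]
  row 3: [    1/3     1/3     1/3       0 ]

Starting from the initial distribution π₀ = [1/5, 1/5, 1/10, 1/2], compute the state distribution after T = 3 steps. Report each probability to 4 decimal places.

t=0: π = [0.2000, 0.2000, 0.1000, 0.5000]
t=1: π = [0.2833, 0.2667, 0.2667, 0.1833]
t=2: π = [0.2444, 0.2417, 0.2000, 0.3139]
t=3: π = [0.2597, 0.2523, 0.2264, 0.2616]

π = [0.2597, 0.2523, 0.2264, 0.2616]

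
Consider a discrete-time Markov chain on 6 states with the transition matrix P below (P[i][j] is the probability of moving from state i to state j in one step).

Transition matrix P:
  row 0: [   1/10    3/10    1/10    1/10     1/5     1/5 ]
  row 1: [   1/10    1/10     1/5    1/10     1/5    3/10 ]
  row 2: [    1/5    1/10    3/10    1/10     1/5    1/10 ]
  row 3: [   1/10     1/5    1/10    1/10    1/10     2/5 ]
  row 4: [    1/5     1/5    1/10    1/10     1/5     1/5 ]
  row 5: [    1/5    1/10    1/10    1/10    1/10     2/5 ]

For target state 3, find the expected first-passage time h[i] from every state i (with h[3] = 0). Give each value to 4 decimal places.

First-step conditioning: h[3] = 0; for i ≠ 3, h[i] = 1 + Σ_k P[i][k]·h[k].
  h[0] = 1 + 1/10·h[0] + 3/10·h[1] + 1/10·h[2] + 1/5·h[4] + 1/5·h[5]
  h[1] = 1 + 1/10·h[0] + 1/10·h[1] + 1/5·h[2] + 1/5·h[4] + 3/10·h[5]
  h[2] = 1 + 1/5·h[0] + 1/10·h[1] + 3/10·h[2] + 1/5·h[4] + 1/10·h[5]
  h[4] = 1 + 1/5·h[0] + 1/5·h[1] + 1/10·h[2] + 1/5·h[4] + 1/5·h[5]
  h[5] = 1 + 1/5·h[0] + 1/10·h[1] + 1/10·h[2] + 1/10·h[4] + 2/5·h[5]
Solving the 5×5 linear system over states ≠ 3 gives exactly h = [10, 10, 10, 0, 10, 10] (h[3] = 0 is the target).

h = [10.0000, 10.0000, 10.0000, 0.0000, 10.0000, 10.0000]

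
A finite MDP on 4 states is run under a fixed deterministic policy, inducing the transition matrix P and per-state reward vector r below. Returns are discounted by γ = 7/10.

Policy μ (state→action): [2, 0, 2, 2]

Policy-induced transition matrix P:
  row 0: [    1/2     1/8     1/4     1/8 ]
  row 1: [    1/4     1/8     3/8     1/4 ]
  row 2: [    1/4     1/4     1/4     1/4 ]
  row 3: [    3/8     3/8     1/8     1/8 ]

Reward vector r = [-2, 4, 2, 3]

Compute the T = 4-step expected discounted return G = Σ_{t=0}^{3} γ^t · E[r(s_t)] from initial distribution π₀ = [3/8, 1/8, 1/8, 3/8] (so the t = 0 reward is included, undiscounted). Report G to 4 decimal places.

G = 2.7929

t=0: π = [0.3750, 0.1250, 0.1250, 0.3750], E[r] = 1.1250, γ^t·E[r] = 1.125000, running G = 1.125000
t=1: π = [0.3906, 0.2344, 0.2188, 0.1563], E[r] = 1.0625, γ^t·E[r] = 0.743750, running G = 1.868750
t=2: π = [0.3672, 0.1914, 0.2598, 0.1816], E[r] = 1.0957, γ^t·E[r] = 0.536895, running G = 2.405645
t=3: π = [0.3645, 0.2029, 0.2512, 0.1814], E[r] = 1.1292, γ^t·E[r] = 0.387299, running G = 2.792943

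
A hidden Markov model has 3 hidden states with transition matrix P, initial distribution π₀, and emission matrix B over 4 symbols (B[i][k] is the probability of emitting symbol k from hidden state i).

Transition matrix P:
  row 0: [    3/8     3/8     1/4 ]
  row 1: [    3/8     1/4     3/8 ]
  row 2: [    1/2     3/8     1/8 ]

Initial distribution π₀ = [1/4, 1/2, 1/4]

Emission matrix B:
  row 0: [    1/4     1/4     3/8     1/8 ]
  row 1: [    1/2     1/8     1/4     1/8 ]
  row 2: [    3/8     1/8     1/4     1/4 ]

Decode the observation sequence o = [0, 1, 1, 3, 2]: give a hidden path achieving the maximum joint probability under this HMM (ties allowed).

path = [1, 0, 0, 2, 0]

t=0: δ = [6.250e-02, 2.500e-01, 9.375e-02]  (obs o_0=0)
t=1: δ = [2.344e-02, 7.812e-03, 1.172e-02]  ψ = [1, 1, 1]  (obs o_1=1)
t=2: δ = [2.197e-03, 1.099e-03, 7.324e-04]  ψ = [0, 0, 0]  (obs o_2=1)
t=3: δ = [1.030e-04, 1.030e-04, 1.373e-04]  ψ = [0, 0, 0]  (obs o_3=3)
t=4: δ = [2.575e-05, 1.287e-05, 9.656e-06]  ψ = [2, 2, 1]  (obs o_4=2)
backtrack: best end state = 0; path = [1, 0, 0, 2, 0]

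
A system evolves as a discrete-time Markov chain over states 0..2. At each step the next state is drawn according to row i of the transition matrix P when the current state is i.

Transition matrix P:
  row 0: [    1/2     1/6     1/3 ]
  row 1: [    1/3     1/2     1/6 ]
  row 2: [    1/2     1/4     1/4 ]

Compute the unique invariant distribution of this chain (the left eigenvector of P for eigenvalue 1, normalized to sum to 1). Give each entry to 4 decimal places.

Balance equations π_j = Σ_i π_i·P[i][j]:
  π_0 = 1/2·π_0 + 1/3·π_1 + 1/2·π_2
  π_1 = 1/6·π_0 + 1/2·π_1 + 1/4·π_2
  normalize: π_0 + π_1 + π_2 = 1
Solving the linear system gives exactly π = [24/53, 15/53, 14/53].

π = [0.4528, 0.2830, 0.2642]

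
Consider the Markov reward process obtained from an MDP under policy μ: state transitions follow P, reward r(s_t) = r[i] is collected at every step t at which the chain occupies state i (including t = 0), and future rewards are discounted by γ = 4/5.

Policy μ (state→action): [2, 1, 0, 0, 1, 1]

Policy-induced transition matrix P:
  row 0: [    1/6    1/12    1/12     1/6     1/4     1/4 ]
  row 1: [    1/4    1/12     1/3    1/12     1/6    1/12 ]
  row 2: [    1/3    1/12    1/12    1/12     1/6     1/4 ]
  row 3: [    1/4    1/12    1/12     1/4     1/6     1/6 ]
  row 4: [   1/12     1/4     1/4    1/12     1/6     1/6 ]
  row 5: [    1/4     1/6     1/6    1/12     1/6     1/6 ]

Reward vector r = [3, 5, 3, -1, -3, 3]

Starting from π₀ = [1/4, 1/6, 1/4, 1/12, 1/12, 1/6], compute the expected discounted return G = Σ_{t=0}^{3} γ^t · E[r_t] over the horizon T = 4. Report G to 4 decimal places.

G = 5.7122

t=0: π = [0.2500, 0.1667, 0.2500, 0.0833, 0.0833, 0.1667], E[r] = 2.5000, γ^t·E[r] = 2.500000, running G = 2.500000
t=1: π = [0.2361, 0.1111, 0.1528, 0.1181, 0.1875, 0.1944], E[r] = 1.6250, γ^t·E[r] = 1.300000, running G = 3.800000
t=2: π = [0.2118, 0.1308, 0.1586, 0.1227, 0.1863, 0.1898], E[r] = 1.6528, γ^t·E[r] = 1.057778, running G = 4.857778
t=3: π = [0.2145, 0.1302, 0.1629, 0.1214, 0.1843, 0.1866], E[r] = 1.6688, γ^t·E[r] = 0.854420, running G = 5.712198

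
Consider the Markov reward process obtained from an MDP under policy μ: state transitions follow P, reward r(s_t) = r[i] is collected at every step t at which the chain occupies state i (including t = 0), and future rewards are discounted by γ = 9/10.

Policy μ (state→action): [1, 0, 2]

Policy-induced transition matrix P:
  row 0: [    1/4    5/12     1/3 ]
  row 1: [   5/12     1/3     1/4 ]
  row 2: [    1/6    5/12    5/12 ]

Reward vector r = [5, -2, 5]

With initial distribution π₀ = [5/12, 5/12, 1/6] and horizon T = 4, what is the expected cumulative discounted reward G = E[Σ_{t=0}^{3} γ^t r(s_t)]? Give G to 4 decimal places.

G = 7.7275

t=0: π = [0.4167, 0.4167, 0.1667], E[r] = 2.0833, γ^t·E[r] = 2.083333, running G = 2.083333
t=1: π = [0.3056, 0.3819, 0.3125], E[r] = 2.3264, γ^t·E[r] = 2.093750, running G = 4.177083
t=2: π = [0.2876, 0.3848, 0.3275], E[r] = 2.3061, γ^t·E[r] = 1.867969, running G = 6.045052
t=3: π = [0.2868, 0.3846, 0.3286], E[r] = 2.3078, γ^t·E[r] = 1.682402, running G = 7.727454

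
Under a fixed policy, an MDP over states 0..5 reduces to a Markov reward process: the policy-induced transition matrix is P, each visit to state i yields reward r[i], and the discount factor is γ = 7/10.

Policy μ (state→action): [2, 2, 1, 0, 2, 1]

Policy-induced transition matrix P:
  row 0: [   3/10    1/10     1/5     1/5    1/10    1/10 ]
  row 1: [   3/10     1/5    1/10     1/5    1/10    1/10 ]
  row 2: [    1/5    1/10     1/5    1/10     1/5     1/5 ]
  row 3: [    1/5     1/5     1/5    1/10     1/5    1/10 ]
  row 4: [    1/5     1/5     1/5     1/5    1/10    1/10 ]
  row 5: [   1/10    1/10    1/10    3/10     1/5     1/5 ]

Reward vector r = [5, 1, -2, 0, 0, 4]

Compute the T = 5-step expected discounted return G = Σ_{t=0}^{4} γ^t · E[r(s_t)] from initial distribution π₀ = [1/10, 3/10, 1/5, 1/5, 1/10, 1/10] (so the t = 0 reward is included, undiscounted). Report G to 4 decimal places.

G = 3.4111

t=0: π = [0.1000, 0.3000, 0.2000, 0.2000, 0.1000, 0.1000], E[r] = 0.8000, γ^t·E[r] = 0.800000, running G = 0.800000
t=1: π = [0.2300, 0.1600, 0.1600, 0.1700, 0.1500, 0.1300], E[r] = 1.5100, γ^t·E[r] = 1.057000, running G = 1.857000
t=2: π = [0.2260, 0.1480, 0.1710, 0.1800, 0.1460, 0.1290], E[r] = 1.4520, γ^t·E[r] = 0.711480, running G = 2.568480
t=3: π = [0.2245, 0.1474, 0.1723, 0.1778, 0.1480, 0.1300], E[r] = 1.4453, γ^t·E[r] = 0.495738, running G = 3.064218
t=4: π = [0.2242, 0.1473, 0.1723, 0.1780, 0.1480, 0.1302], E[r] = 1.4447, γ^t·E[r] = 0.346865, running G = 3.411083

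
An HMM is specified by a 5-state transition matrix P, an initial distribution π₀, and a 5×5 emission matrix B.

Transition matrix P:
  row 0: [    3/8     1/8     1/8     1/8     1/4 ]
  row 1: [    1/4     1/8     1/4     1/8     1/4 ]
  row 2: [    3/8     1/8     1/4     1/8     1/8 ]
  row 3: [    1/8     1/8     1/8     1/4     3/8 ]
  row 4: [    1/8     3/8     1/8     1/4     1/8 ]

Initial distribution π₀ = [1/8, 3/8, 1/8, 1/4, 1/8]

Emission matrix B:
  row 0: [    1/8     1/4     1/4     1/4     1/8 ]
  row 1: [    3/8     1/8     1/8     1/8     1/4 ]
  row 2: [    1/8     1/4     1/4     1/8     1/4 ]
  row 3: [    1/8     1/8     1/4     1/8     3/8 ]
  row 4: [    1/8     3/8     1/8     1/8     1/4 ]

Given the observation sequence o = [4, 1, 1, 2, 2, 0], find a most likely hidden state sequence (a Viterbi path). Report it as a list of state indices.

t=0: δ = [1.562e-02, 9.375e-02, 3.125e-02, 9.375e-02, 3.125e-02]  (obs o_0=4)
t=1: δ = [5.859e-03, 1.465e-03, 5.859e-03, 2.930e-03, 1.318e-02]  ψ = [1, 1, 1, 3, 3]  (obs o_1=1)
t=2: δ = [5.493e-04, 6.180e-04, 4.120e-04, 4.120e-04, 6.180e-04]  ψ = [0, 4, 4, 4, 4]  (obs o_2=1)
t=3: δ = [5.150e-05, 2.897e-05, 3.862e-05, 3.862e-05, 1.931e-05]  ψ = [0, 4, 1, 4, 1]  (obs o_3=2)
t=4: δ = [4.828e-06, 9.052e-07, 2.414e-06, 2.414e-06, 1.810e-06]  ψ = [0, 4, 2, 3, 3]  (obs o_4=2)
t=5: δ = [2.263e-07, 2.546e-07, 7.544e-08, 7.544e-08, 1.509e-07]  ψ = [0, 4, 0, 0, 0]  (obs o_5=0)
backtrack: best end state = 1; path = [3, 4, 4, 3, 4, 1]

path = [3, 4, 4, 3, 4, 1]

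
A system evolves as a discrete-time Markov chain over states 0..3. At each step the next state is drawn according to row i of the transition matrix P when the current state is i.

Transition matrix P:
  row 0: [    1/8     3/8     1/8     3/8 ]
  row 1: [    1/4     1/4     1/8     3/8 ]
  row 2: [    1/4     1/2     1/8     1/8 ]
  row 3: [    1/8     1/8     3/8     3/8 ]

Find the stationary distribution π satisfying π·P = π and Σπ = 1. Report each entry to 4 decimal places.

Balance equations π_j = Σ_i π_i·P[i][j]:
  π_0 = 1/8·π_0 + 1/4·π_1 + 1/4·π_2 + 1/8·π_3
  π_1 = 3/8·π_0 + 1/4·π_1 + 1/2·π_2 + 1/8·π_3
  π_2 = 1/8·π_0 + 1/8·π_1 + 1/8·π_2 + 3/8·π_3
  normalize: π_0 + π_1 + π_2 + π_3 = 1
Solving the linear system gives exactly π = [19/102, 29/102, 7/34, 11/34].

π = [0.1863, 0.2843, 0.2059, 0.3235]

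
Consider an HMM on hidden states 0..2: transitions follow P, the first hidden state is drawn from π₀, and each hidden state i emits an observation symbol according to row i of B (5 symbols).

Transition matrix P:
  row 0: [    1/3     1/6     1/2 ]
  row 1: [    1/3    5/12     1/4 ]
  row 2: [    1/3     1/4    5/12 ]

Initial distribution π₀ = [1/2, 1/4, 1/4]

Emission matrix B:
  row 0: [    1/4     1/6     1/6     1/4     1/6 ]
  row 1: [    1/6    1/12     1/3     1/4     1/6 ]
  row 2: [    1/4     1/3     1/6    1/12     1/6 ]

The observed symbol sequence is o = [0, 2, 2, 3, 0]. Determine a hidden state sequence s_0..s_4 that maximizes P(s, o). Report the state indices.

t=0: δ = [1.250e-01, 4.167e-02, 6.250e-02]  (obs o_0=0)
t=1: δ = [6.944e-03, 6.944e-03, 1.042e-02]  ψ = [0, 0, 0]  (obs o_1=2)
t=2: δ = [5.787e-04, 9.645e-04, 7.234e-04]  ψ = [2, 1, 2]  (obs o_2=2)
t=3: δ = [8.038e-05, 1.005e-04, 2.512e-05]  ψ = [1, 1, 2]  (obs o_3=3)
t=4: δ = [8.372e-06, 6.977e-06, 1.005e-05]  ψ = [1, 1, 0]  (obs o_4=0)
backtrack: best end state = 2; path = [0, 1, 1, 0, 2]

path = [0, 1, 1, 0, 2]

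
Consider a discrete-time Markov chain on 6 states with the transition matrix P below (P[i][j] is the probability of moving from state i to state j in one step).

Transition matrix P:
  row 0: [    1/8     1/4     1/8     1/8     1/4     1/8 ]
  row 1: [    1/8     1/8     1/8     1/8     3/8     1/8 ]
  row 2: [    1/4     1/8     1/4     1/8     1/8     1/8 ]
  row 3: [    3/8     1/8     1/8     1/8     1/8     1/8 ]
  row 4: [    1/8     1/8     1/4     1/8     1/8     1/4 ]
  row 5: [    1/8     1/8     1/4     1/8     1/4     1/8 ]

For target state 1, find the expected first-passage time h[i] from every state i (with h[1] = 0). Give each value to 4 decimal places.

First-step conditioning: h[1] = 0; for i ≠ 1, h[i] = 1 + Σ_k P[i][k]·h[k].
  h[0] = 1 + 1/8·h[0] + 1/8·h[2] + 1/8·h[3] + 1/4·h[4] + 1/8·h[5]
  h[2] = 1 + 1/4·h[0] + 1/4·h[2] + 1/8·h[3] + 1/8·h[4] + 1/8·h[5]
  h[3] = 1 + 3/8·h[0] + 1/8·h[2] + 1/8·h[3] + 1/8·h[4] + 1/8·h[5]
  h[4] = 1 + 1/8·h[0] + 1/4·h[2] + 1/8·h[3] + 1/8·h[4] + 1/4·h[5]
  h[5] = 1 + 1/8·h[0] + 1/4·h[2] + 1/8·h[3] + 1/4·h[4] + 1/8·h[5]
Solving the 5×5 linear system over states ≠ 1 gives exactly h = [1216/205, 0, 4096/615, 808/123, 832/123, 832/123] (h[1] = 0 is the target).

h = [5.9317, 0.0000, 6.6602, 6.5691, 6.7642, 6.7642]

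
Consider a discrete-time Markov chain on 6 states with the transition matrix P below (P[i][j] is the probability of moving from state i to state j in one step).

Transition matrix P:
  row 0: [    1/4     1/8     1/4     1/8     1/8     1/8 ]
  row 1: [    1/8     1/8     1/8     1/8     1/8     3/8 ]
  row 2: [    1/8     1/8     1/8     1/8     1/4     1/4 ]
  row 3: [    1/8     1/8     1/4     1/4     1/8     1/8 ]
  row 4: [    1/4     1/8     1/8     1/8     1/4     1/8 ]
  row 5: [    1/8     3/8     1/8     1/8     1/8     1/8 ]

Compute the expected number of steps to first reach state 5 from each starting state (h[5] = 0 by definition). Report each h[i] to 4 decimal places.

h = [5.5577, 4.2442, 4.9498, 5.5577, 5.6445, 0.0000]

First-step conditioning: h[5] = 0; for i ≠ 5, h[i] = 1 + Σ_k P[i][k]·h[k].
  h[0] = 1 + 1/4·h[0] + 1/8·h[1] + 1/4·h[2] + 1/8·h[3] + 1/8·h[4]
  h[1] = 1 + 1/8·h[0] + 1/8·h[1] + 1/8·h[2] + 1/8·h[3] + 1/8·h[4]
  h[2] = 1 + 1/8·h[0] + 1/8·h[1] + 1/8·h[2] + 1/8·h[3] + 1/4·h[4]
  h[3] = 1 + 1/8·h[0] + 1/8·h[1] + 1/4·h[2] + 1/4·h[3] + 1/8·h[4]
  h[4] = 1 + 1/4·h[0] + 1/8·h[1] + 1/8·h[2] + 1/8·h[3] + 1/4·h[4]
Solving the 5×5 linear system over states ≠ 5 gives exactly h = [4096/737, 3128/737, 3648/737, 4096/737, 4160/737, 0] (h[5] = 0 is the target).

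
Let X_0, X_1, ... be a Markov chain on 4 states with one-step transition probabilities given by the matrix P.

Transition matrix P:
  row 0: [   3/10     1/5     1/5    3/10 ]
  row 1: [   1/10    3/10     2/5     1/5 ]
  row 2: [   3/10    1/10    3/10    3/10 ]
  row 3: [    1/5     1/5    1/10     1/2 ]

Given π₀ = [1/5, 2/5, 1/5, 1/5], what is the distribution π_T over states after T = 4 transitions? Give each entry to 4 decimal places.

t=0: π = [0.2000, 0.4000, 0.2000, 0.2000]
t=1: π = [0.2000, 0.2200, 0.2800, 0.3000]
t=2: π = [0.2260, 0.1940, 0.2420, 0.3380]
t=3: π = [0.2274, 0.1952, 0.2292, 0.3482]
t=4: π = [0.2261, 0.1966, 0.2271, 0.3501]

π = [0.2261, 0.1966, 0.2271, 0.3501]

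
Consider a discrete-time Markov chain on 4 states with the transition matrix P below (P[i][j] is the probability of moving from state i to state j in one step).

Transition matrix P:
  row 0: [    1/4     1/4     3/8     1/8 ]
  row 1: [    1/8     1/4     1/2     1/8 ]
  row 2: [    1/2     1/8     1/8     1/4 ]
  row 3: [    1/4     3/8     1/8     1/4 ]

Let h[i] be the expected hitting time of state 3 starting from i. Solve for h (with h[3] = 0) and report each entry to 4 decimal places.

h = [6.0561, 5.9813, 5.4579, 0.0000]

First-step conditioning: h[3] = 0; for i ≠ 3, h[i] = 1 + Σ_k P[i][k]·h[k].
  h[0] = 1 + 1/4·h[0] + 1/4·h[1] + 3/8·h[2]
  h[1] = 1 + 1/8·h[0] + 1/4·h[1] + 1/2·h[2]
  h[2] = 1 + 1/2·h[0] + 1/8·h[1] + 1/8·h[2]
Solving the 3×3 linear system over states ≠ 3 gives exactly h = [648/107, 640/107, 584/107, 0] (h[3] = 0 is the target).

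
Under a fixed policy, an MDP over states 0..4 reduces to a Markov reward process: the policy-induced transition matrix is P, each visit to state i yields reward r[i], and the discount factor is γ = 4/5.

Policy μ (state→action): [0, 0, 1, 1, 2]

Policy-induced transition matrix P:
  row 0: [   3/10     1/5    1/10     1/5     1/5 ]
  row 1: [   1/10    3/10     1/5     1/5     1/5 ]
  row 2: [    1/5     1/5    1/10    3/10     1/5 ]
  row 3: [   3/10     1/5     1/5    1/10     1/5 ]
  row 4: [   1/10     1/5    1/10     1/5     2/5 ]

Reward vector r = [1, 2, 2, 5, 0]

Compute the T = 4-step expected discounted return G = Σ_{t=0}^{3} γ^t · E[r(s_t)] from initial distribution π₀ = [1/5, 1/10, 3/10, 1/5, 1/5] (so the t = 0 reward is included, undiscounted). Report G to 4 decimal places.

t=0: π = [0.2000, 0.1000, 0.3000, 0.2000, 0.2000], E[r] = 2.0000, γ^t·E[r] = 2.000000, running G = 2.000000
t=1: π = [0.2100, 0.2100, 0.1300, 0.2100, 0.2400], E[r] = 1.9400, γ^t·E[r] = 1.552000, running G = 3.552000
t=2: π = [0.1970, 0.2210, 0.1420, 0.1920, 0.2480], E[r] = 1.8830, γ^t·E[r] = 1.205120, running G = 4.757120
t=3: π = [0.1920, 0.2221, 0.1413, 0.1950, 0.2496], E[r] = 1.8938, γ^t·E[r] = 0.969626, running G = 5.726746

G = 5.7267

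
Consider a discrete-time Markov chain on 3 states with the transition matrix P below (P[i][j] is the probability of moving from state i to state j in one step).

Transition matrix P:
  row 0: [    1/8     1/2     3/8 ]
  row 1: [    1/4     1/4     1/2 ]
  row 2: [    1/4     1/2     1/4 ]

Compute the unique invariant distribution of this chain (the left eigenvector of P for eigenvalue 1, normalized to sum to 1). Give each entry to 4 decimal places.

Balance equations π_j = Σ_i π_i·P[i][j]:
  π_0 = 1/8·π_0 + 1/4·π_1 + 1/4·π_2
  π_1 = 1/2·π_0 + 1/4·π_1 + 1/2·π_2
  normalize: π_0 + π_1 + π_2 = 1
Solving the linear system gives exactly π = [2/9, 2/5, 17/45].

π = [0.2222, 0.4000, 0.3778]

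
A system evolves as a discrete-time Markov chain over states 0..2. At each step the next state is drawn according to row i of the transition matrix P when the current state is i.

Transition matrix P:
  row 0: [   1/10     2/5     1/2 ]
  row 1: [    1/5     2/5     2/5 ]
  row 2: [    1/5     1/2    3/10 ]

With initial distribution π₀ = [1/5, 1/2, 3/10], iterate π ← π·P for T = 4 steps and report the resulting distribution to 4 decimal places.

t=0: π = [0.2000, 0.5000, 0.3000]
t=1: π = [0.1800, 0.4300, 0.3900]
t=2: π = [0.1820, 0.4390, 0.3790]
t=3: π = [0.1818, 0.4379, 0.3803]
t=4: π = [0.1818, 0.4380, 0.3802]

π = [0.1818, 0.4380, 0.3802]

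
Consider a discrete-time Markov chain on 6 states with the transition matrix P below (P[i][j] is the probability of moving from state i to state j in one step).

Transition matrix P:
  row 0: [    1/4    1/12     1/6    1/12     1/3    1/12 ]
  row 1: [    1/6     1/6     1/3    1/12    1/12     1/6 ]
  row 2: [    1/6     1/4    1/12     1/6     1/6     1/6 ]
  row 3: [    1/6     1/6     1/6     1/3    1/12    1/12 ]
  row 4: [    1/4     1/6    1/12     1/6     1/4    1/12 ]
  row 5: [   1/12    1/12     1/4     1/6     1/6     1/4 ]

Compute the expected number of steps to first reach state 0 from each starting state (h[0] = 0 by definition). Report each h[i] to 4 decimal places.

First-step conditioning: h[0] = 0; for i ≠ 0, h[i] = 1 + Σ_k P[i][k]·h[k].
  h[1] = 1 + 1/6·h[1] + 1/3·h[2] + 1/12·h[3] + 1/12·h[4] + 1/6·h[5]
  h[2] = 1 + 1/4·h[1] + 1/12·h[2] + 1/6·h[3] + 1/6·h[4] + 1/6·h[5]
  h[3] = 1 + 1/6·h[1] + 1/6·h[2] + 1/3·h[3] + 1/12·h[4] + 1/12·h[5]
  h[4] = 1 + 1/6·h[1] + 1/12·h[2] + 1/6·h[3] + 1/4·h[4] + 1/12·h[5]
  h[5] = 1 + 1/12·h[1] + 1/4·h[2] + 1/6·h[3] + 1/6·h[4] + 1/4·h[5]
Solving the 5×5 linear system over states ≠ 0 gives exactly h = [0, 62676/10351, 62200/10351, 5656/941, 55996/10351, 67768/10351] (h[0] = 0 is the target).

h = [0.0000, 6.0551, 6.0091, 6.0106, 5.4097, 6.5470]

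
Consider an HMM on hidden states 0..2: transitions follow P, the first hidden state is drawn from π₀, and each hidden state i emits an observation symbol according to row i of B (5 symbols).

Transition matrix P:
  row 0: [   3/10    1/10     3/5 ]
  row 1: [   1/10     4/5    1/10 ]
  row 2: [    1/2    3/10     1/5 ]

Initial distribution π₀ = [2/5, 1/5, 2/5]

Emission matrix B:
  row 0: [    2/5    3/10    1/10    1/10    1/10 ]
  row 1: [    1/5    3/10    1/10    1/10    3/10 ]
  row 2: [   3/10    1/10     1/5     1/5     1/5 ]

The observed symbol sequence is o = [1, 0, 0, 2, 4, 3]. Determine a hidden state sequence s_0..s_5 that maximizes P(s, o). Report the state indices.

t=0: δ = [1.200e-01, 6.000e-02, 4.000e-02]  (obs o_0=1)
t=1: δ = [1.440e-02, 9.600e-03, 2.160e-02]  ψ = [0, 1, 0]  (obs o_1=0)
t=2: δ = [4.320e-03, 1.536e-03, 2.592e-03]  ψ = [2, 1, 0]  (obs o_2=0)
t=3: δ = [1.296e-04, 1.229e-04, 5.184e-04]  ψ = [0, 1, 0]  (obs o_3=2)
t=4: δ = [2.592e-05, 4.666e-05, 2.074e-05]  ψ = [2, 2, 2]  (obs o_4=4)
t=5: δ = [1.037e-06, 3.732e-06, 3.110e-06]  ψ = [2, 1, 0]  (obs o_5=3)
backtrack: best end state = 1; path = [0, 2, 0, 2, 1, 1]

path = [0, 2, 0, 2, 1, 1]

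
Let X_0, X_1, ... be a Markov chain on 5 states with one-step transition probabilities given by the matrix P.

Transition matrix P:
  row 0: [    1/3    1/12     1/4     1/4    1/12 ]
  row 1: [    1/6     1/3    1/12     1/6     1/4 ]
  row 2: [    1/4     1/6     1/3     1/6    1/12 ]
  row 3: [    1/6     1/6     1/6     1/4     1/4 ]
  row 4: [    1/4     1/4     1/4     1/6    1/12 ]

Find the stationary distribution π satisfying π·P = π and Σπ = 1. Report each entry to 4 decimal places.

π = [0.2369, 0.1912, 0.2195, 0.2034, 0.1491]

Balance equations π_j = Σ_i π_i·P[i][j]:
  π_0 = 1/3·π_0 + 1/6·π_1 + 1/4·π_2 + 1/6·π_3 + 1/4·π_4
  π_1 = 1/12·π_0 + 1/3·π_1 + 1/6·π_2 + 1/6·π_3 + 1/4·π_4
  π_2 = 1/4·π_0 + 1/12·π_1 + 1/3·π_2 + 1/6·π_3 + 1/4·π_4
  π_3 = 1/4·π_0 + 1/6·π_1 + 1/6·π_2 + 1/4·π_3 + 1/6·π_4
  normalize: π_0 + π_1 + π_2 + π_3 + π_4 = 1
Solving the linear system gives exactly π = [3379/14266, 1364/7133, 3131/14266, 2901/14266, 2127/14266].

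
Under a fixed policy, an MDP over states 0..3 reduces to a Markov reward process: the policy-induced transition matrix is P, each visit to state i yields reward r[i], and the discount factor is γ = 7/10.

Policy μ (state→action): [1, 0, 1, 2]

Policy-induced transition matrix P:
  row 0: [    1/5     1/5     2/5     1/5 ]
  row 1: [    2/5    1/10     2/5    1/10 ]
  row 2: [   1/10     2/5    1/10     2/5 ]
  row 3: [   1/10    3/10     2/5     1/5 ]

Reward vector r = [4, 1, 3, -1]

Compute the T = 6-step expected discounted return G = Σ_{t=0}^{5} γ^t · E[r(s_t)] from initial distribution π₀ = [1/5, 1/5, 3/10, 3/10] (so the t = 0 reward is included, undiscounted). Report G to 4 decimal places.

t=0: π = [0.2000, 0.2000, 0.3000, 0.3000], E[r] = 1.6000, γ^t·E[r] = 1.600000, running G = 1.600000
t=1: π = [0.1800, 0.2700, 0.3100, 0.2400], E[r] = 1.6800, γ^t·E[r] = 1.176000, running G = 2.776000
t=2: π = [0.1990, 0.2590, 0.3070, 0.2350], E[r] = 1.7410, γ^t·E[r] = 0.853090, running G = 3.629090
t=3: π = [0.1976, 0.2590, 0.3079, 0.2355], E[r] = 1.7376, γ^t·E[r] = 0.595997, running G = 4.225087
t=4: π = [0.1975, 0.2592, 0.3076, 0.2357], E[r] = 1.7363, γ^t·E[r] = 0.416881, running G = 4.641968
t=5: π = [0.1975, 0.2592, 0.3077, 0.2356], E[r] = 1.7368, γ^t·E[r] = 0.291897, running G = 4.933865

G = 4.9339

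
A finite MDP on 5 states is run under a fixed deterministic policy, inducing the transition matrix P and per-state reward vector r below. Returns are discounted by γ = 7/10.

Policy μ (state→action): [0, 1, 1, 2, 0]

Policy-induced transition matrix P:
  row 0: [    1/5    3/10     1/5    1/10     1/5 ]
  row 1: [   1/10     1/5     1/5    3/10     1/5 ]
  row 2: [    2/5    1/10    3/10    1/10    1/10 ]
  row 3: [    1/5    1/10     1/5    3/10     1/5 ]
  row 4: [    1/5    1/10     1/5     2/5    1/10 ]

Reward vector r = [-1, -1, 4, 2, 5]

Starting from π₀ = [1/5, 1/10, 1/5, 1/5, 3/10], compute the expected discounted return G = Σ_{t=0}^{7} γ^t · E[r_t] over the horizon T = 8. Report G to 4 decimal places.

t=0: π = [0.2000, 0.1000, 0.2000, 0.2000, 0.3000], E[r] = 2.4000, γ^t·E[r] = 2.400000, running G = 2.400000
t=1: π = [0.2300, 0.1500, 0.2200, 0.2500, 0.1500], E[r] = 1.7500, γ^t·E[r] = 1.225000, running G = 3.625000
t=2: π = [0.2290, 0.1610, 0.2220, 0.2250, 0.1630], E[r] = 1.7630, γ^t·E[r] = 0.863870, running G = 4.488870
t=3: π = [0.2283, 0.1619, 0.2222, 0.2261, 0.1615], E[r] = 1.7583, γ^t·E[r] = 0.603097, running G = 5.091967
t=4: π = [0.2283, 0.1619, 0.2222, 0.2261, 0.1616], E[r] = 1.7590, γ^t·E[r] = 0.422343, running G = 5.514310
t=5: π = [0.2283, 0.1618, 0.2222, 0.2261, 0.1616], E[r] = 1.7590, γ^t·E[r] = 0.295636, running G = 5.809946
t=6: π = [0.2283, 0.1618, 0.2222, 0.2261, 0.1616], E[r] = 1.7590, γ^t·E[r] = 0.206945, running G = 6.016891
t=7: π = [0.2283, 0.1618, 0.2222, 0.2261, 0.1616], E[r] = 1.7590, γ^t·E[r] = 0.144861, running G = 6.161753

G = 6.1618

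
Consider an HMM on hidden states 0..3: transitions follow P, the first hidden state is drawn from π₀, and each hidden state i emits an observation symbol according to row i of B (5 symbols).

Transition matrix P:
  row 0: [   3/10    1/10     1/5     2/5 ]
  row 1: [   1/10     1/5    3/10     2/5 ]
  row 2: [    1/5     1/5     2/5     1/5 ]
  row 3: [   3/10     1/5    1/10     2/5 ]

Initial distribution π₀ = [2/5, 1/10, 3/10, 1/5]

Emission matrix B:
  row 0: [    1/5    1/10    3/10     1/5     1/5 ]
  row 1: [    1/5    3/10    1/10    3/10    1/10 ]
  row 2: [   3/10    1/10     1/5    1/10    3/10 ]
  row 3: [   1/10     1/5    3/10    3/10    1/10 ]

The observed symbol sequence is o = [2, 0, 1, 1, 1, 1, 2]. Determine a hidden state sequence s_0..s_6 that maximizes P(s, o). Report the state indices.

path = [0, 0, 3, 3, 3, 3, 3]

t=0: δ = [1.200e-01, 1.000e-02, 6.000e-02, 6.000e-02]  (obs o_0=2)
t=1: δ = [7.200e-03, 2.400e-03, 7.200e-03, 4.800e-03]  ψ = [0, 0, 0, 0]  (obs o_1=0)
t=2: δ = [2.160e-04, 4.320e-04, 2.880e-04, 5.760e-04]  ψ = [0, 2, 2, 0]  (obs o_2=1)
t=3: δ = [1.728e-05, 3.456e-05, 1.296e-05, 4.608e-05]  ψ = [3, 3, 1, 3]  (obs o_3=1)
t=4: δ = [1.382e-06, 2.765e-06, 1.037e-06, 3.686e-06]  ψ = [3, 3, 1, 3]  (obs o_4=1)
t=5: δ = [1.106e-07, 2.212e-07, 8.294e-08, 2.949e-07]  ψ = [3, 3, 1, 3]  (obs o_5=1)
t=6: δ = [2.654e-08, 5.898e-09, 1.327e-08, 3.539e-08]  ψ = [3, 3, 1, 3]  (obs o_6=2)
backtrack: best end state = 3; path = [0, 0, 3, 3, 3, 3, 3]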